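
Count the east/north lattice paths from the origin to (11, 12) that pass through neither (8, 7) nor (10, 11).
Number of paths = 479336

Inclusion–exclusion. Total paths: C(23, 11) = 1352078. Through P₁: C(15, 8)·C(8, 3) = 360360. Through P₂: C(21, 10)·C(2, 1) = 705432. Since P₁ is strictly southwest of P₂, a monotone path through both must visit P₁ then P₂; paths through both = C(15, 8)·C(6, 2)·C(2, 1) = 193050. Avoid both = 1352078 − 360360 − 705432 + 193050 = 479336.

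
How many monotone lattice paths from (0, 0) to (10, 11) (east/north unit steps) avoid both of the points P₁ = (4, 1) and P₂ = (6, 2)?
Number of paths = 303381

Inclusion–exclusion. Total paths: C(21, 10) = 352716. Through P₁: C(5, 4)·C(16, 6) = 40040. Through P₂: C(8, 6)·C(13, 4) = 20020. Since P₁ is strictly southwest of P₂, a monotone path through both must visit P₁ then P₂; paths through both = C(5, 4)·C(3, 2)·C(13, 4) = 10725. Avoid both = 352716 − 40040 − 20020 + 10725 = 303381.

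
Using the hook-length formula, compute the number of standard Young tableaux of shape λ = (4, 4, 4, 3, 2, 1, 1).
# SYT of shape (4, 4, 4, 3, 2, 1, 1) = 15519504

Hook-length formula: f^λ = n! / Π hook(c), product over all cells c of the Young diagram. For λ = (4, 4, 4, 3, 2, 1, 1), n = 19 boxes. Hook lengths by row (left-to-right, top-to-bottom): [10, 7, 5, 3]; [9, 6, 4, 2]; [8, 5, 3, 1]; [6, 3, 1]; [4, 1]; [2]; [1]. Product of hooks = 7838208000. So f^λ = 19! / 7838208000 = 121645100408832000 / 7838208000 = 15519504.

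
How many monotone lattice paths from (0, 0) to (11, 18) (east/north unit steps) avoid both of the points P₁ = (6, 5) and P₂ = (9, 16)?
Number of paths = 19390032

Inclusion–exclusion. Total paths: C(29, 11) = 34597290. Through P₁: C(11, 6)·C(18, 5) = 3958416. Through P₂: C(25, 9)·C(4, 2) = 12257850. Since P₁ is strictly southwest of P₂, a monotone path through both must visit P₁ then P₂; paths through both = C(11, 6)·C(14, 3)·C(4, 2) = 1009008. Avoid both = 34597290 − 3958416 − 12257850 + 1009008 = 19390032.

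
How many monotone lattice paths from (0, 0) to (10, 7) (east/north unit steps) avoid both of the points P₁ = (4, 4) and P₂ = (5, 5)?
Number of paths = 11216

Inclusion–exclusion. Total paths: C(17, 10) = 19448. Through P₁: C(8, 4)·C(9, 6) = 5880. Through P₂: C(10, 5)·C(7, 5) = 5292. Since P₁ is strictly southwest of P₂, a monotone path through both must visit P₁ then P₂; paths through both = C(8, 4)·C(2, 1)·C(7, 5) = 2940. Avoid both = 19448 − 5880 − 5292 + 2940 = 11216.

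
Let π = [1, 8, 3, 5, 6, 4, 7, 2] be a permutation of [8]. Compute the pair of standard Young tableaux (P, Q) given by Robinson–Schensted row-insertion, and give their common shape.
P = [1, 2, 4, 6, 7] / [3] / [5] / [8];  Q = [1, 2, 4, 5, 7] / [3] / [6] / [8];  common shape = (5, 1, 1, 1)

Row-insert the values π_1, π_2, … into P one at a time, bumping the leftmost entry strictly greater than the inserted value down to the next row. The recording tableau Q records, in position (i, j), the step at which that cell was added to P.
  Insert 1 (step 1): P = [1];  Q = [1]
  Insert 8 (step 2): P = [1, 8];  Q = [1, 2]
  Insert 3 (step 3): P = [1, 3] / [8];  Q = [1, 2] / [3]
  Insert 5 (step 4): P = [1, 3, 5] / [8];  Q = [1, 2, 4] / [3]
  Insert 6 (step 5): P = [1, 3, 5, 6] / [8];  Q = [1, 2, 4, 5] / [3]
  Insert 4 (step 6): P = [1, 3, 4, 6] / [5] / [8];  Q = [1, 2, 4, 5] / [3] / [6]
  Insert 7 (step 7): P = [1, 3, 4, 6, 7] / [5] / [8];  Q = [1, 2, 4, 5, 7] / [3] / [6]
  Insert 2 (step 8): P = [1, 2, 4, 6, 7] / [3] / [5] / [8];  Q = [1, 2, 4, 5, 7] / [3] / [6] / [8]
Final shape: (5, 1, 1, 1).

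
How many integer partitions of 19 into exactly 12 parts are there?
p(19, 12 parts) = 15

Partitions of n into exactly k parts are in bijection with partitions of n − k into at most k parts (subtract 1 from each part). So p(19, exactly 12) = p(7, parts ≤ 12). Computing via the recurrence p(m, j) = p(m, j−1) + p(m−j, j) gives 15.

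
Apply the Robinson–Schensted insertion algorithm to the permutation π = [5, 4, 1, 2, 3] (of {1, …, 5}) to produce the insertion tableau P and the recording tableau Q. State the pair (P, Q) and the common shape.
P = [1, 2, 3] / [4] / [5];  Q = [1, 4, 5] / [2] / [3];  common shape = (3, 1, 1)

Row-insert the values π_1, π_2, … into P one at a time, bumping the leftmost entry strictly greater than the inserted value down to the next row. The recording tableau Q records, in position (i, j), the step at which that cell was added to P.
  Insert 5 (step 1): P = [5];  Q = [1]
  Insert 4 (step 2): P = [4] / [5];  Q = [1] / [2]
  Insert 1 (step 3): P = [1] / [4] / [5];  Q = [1] / [2] / [3]
  Insert 2 (step 4): P = [1, 2] / [4] / [5];  Q = [1, 4] / [2] / [3]
  Insert 3 (step 5): P = [1, 2, 3] / [4] / [5];  Q = [1, 4, 5] / [2] / [3]
Final shape: (3, 1, 1).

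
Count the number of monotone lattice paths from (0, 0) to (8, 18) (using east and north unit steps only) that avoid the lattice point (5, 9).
Number of paths = 1121835

Total paths from (0, 0) to (8, 18): C(26, 8) = 1562275. Paths through (5, 9): (paths (0, 0) → (5, 9)) × (paths (5, 9) → (8, 18)) = C(14, 5) · C(12, 3) = 2002 · 220 = 440440. Avoidance count = 1562275 − 440440 = 1121835.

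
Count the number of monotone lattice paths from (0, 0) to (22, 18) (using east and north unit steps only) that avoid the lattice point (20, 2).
Number of paths = 113380226457

Total paths from (0, 0) to (22, 18): C(40, 22) = 113380261800. Paths through (20, 2): (paths (0, 0) → (20, 2)) × (paths (20, 2) → (22, 18)) = C(22, 20) · C(18, 2) = 231 · 153 = 35343. Avoidance count = 113380261800 − 35343 = 113380226457.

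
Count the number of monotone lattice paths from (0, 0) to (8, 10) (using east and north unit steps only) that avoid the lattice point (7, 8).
Number of paths = 24453

Total paths from (0, 0) to (8, 10): C(18, 8) = 43758. Paths through (7, 8): (paths (0, 0) → (7, 8)) × (paths (7, 8) → (8, 10)) = C(15, 7) · C(3, 1) = 6435 · 3 = 19305. Avoidance count = 43758 − 19305 = 24453.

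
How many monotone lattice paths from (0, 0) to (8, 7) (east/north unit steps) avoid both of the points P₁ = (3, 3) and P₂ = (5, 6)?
Number of paths = 2867

Inclusion–exclusion. Total paths: C(15, 8) = 6435. Through P₁: C(6, 3)·C(9, 5) = 2520. Through P₂: C(11, 5)·C(4, 3) = 1848. Since P₁ is strictly southwest of P₂, a monotone path through both must visit P₁ then P₂; paths through both = C(6, 3)·C(5, 2)·C(4, 3) = 800. Avoid both = 6435 − 2520 − 1848 + 800 = 2867.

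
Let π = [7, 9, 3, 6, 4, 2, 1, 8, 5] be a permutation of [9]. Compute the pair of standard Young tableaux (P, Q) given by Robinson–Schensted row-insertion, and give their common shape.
P = [1, 4, 5] / [2, 8] / [3, 9] / [6] / [7];  Q = [1, 2, 8] / [3, 4] / [5, 9] / [6] / [7];  common shape = (3, 2, 2, 1, 1)

Row-insert the values π_1, π_2, … into P one at a time, bumping the leftmost entry strictly greater than the inserted value down to the next row. The recording tableau Q records, in position (i, j), the step at which that cell was added to P.
  Insert 7 (step 1): P = [7];  Q = [1]
  Insert 9 (step 2): P = [7, 9];  Q = [1, 2]
  Insert 3 (step 3): P = [3, 9] / [7];  Q = [1, 2] / [3]
  Insert 6 (step 4): P = [3, 6] / [7, 9];  Q = [1, 2] / [3, 4]
  Insert 4 (step 5): P = [3, 4] / [6, 9] / [7];  Q = [1, 2] / [3, 4] / [5]
  Insert 2 (step 6): P = [2, 4] / [3, 9] / [6] / [7];  Q = [1, 2] / [3, 4] / [5] / [6]
  Insert 1 (step 7): P = [1, 4] / [2, 9] / [3] / [6] / [7];  Q = [1, 2] / [3, 4] / [5] / [6] / [7]
  Insert 8 (step 8): P = [1, 4, 8] / [2, 9] / [3] / [6] / [7];  Q = [1, 2, 8] / [3, 4] / [5] / [6] / [7]
  Insert 5 (step 9): P = [1, 4, 5] / [2, 8] / [3, 9] / [6] / [7];  Q = [1, 2, 8] / [3, 4] / [5, 9] / [6] / [7]
Final shape: (3, 2, 2, 1, 1).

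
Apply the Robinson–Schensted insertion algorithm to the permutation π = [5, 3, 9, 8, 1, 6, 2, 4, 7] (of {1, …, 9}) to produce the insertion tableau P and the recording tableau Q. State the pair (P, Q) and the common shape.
P = [1, 2, 4, 7] / [3, 6] / [5, 8] / [9];  Q = [1, 3, 8, 9] / [2, 4] / [5, 6] / [7];  common shape = (4, 2, 2, 1)

Row-insert the values π_1, π_2, … into P one at a time, bumping the leftmost entry strictly greater than the inserted value down to the next row. The recording tableau Q records, in position (i, j), the step at which that cell was added to P.
  Insert 5 (step 1): P = [5];  Q = [1]
  Insert 3 (step 2): P = [3] / [5];  Q = [1] / [2]
  Insert 9 (step 3): P = [3, 9] / [5];  Q = [1, 3] / [2]
  Insert 8 (step 4): P = [3, 8] / [5, 9];  Q = [1, 3] / [2, 4]
  Insert 1 (step 5): P = [1, 8] / [3, 9] / [5];  Q = [1, 3] / [2, 4] / [5]
  Insert 6 (step 6): P = [1, 6] / [3, 8] / [5, 9];  Q = [1, 3] / [2, 4] / [5, 6]
  Insert 2 (step 7): P = [1, 2] / [3, 6] / [5, 8] / [9];  Q = [1, 3] / [2, 4] / [5, 6] / [7]
  Insert 4 (step 8): P = [1, 2, 4] / [3, 6] / [5, 8] / [9];  Q = [1, 3, 8] / [2, 4] / [5, 6] / [7]
  Insert 7 (step 9): P = [1, 2, 4, 7] / [3, 6] / [5, 8] / [9];  Q = [1, 3, 8, 9] / [2, 4] / [5, 6] / [7]
Final shape: (4, 2, 2, 1).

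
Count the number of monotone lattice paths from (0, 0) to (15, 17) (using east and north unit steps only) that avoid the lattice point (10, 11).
Number of paths = 402767928

Total paths from (0, 0) to (15, 17): C(32, 15) = 565722720. Paths through (10, 11): (paths (0, 0) → (10, 11)) × (paths (10, 11) → (15, 17)) = C(21, 10) · C(11, 5) = 352716 · 462 = 162954792. Avoidance count = 565722720 − 162954792 = 402767928.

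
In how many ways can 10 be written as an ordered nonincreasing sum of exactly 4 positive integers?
p(10, 4 parts) = 9

Partitions of n into exactly k parts ↔ partitions of n − k into at most k parts (subtract 1 from each part). For n = 10, k = 4, the partitions are: 7+1+1+1, 6+2+1+1, 5+3+1+1, 5+2+2+1, 4+4+1+1, 4+3+2+1, 4+2+2+2, 3+3+3+1, 3+3+2+2. Count = 9.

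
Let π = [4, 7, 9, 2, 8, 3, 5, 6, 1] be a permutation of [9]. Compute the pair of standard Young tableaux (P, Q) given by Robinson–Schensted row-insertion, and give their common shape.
P = [1, 3, 5, 6] / [2, 7, 8] / [4] / [9];  Q = [1, 2, 3, 8] / [4, 5, 7] / [6] / [9];  common shape = (4, 3, 1, 1)

Row-insert the values π_1, π_2, … into P one at a time, bumping the leftmost entry strictly greater than the inserted value down to the next row. The recording tableau Q records, in position (i, j), the step at which that cell was added to P.
  Insert 4 (step 1): P = [4];  Q = [1]
  Insert 7 (step 2): P = [4, 7];  Q = [1, 2]
  Insert 9 (step 3): P = [4, 7, 9];  Q = [1, 2, 3]
  Insert 2 (step 4): P = [2, 7, 9] / [4];  Q = [1, 2, 3] / [4]
  Insert 8 (step 5): P = [2, 7, 8] / [4, 9];  Q = [1, 2, 3] / [4, 5]
  Insert 3 (step 6): P = [2, 3, 8] / [4, 7] / [9];  Q = [1, 2, 3] / [4, 5] / [6]
  Insert 5 (step 7): P = [2, 3, 5] / [4, 7, 8] / [9];  Q = [1, 2, 3] / [4, 5, 7] / [6]
  Insert 6 (step 8): P = [2, 3, 5, 6] / [4, 7, 8] / [9];  Q = [1, 2, 3, 8] / [4, 5, 7] / [6]
  Insert 1 (step 9): P = [1, 3, 5, 6] / [2, 7, 8] / [4] / [9];  Q = [1, 2, 3, 8] / [4, 5, 7] / [6] / [9]
Final shape: (4, 3, 1, 1).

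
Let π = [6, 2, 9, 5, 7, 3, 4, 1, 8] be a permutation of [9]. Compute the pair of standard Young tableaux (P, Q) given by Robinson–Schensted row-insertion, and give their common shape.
P = [1, 3, 4, 8] / [2, 7] / [5, 9] / [6];  Q = [1, 3, 5, 9] / [2, 4] / [6, 7] / [8];  common shape = (4, 2, 2, 1)

Row-insert the values π_1, π_2, … into P one at a time, bumping the leftmost entry strictly greater than the inserted value down to the next row. The recording tableau Q records, in position (i, j), the step at which that cell was added to P.
  Insert 6 (step 1): P = [6];  Q = [1]
  Insert 2 (step 2): P = [2] / [6];  Q = [1] / [2]
  Insert 9 (step 3): P = [2, 9] / [6];  Q = [1, 3] / [2]
  Insert 5 (step 4): P = [2, 5] / [6, 9];  Q = [1, 3] / [2, 4]
  Insert 7 (step 5): P = [2, 5, 7] / [6, 9];  Q = [1, 3, 5] / [2, 4]
  Insert 3 (step 6): P = [2, 3, 7] / [5, 9] / [6];  Q = [1, 3, 5] / [2, 4] / [6]
  Insert 4 (step 7): P = [2, 3, 4] / [5, 7] / [6, 9];  Q = [1, 3, 5] / [2, 4] / [6, 7]
  Insert 1 (step 8): P = [1, 3, 4] / [2, 7] / [5, 9] / [6];  Q = [1, 3, 5] / [2, 4] / [6, 7] / [8]
  Insert 8 (step 9): P = [1, 3, 4, 8] / [2, 7] / [5, 9] / [6];  Q = [1, 3, 5, 9] / [2, 4] / [6, 7] / [8]
Final shape: (4, 2, 2, 1).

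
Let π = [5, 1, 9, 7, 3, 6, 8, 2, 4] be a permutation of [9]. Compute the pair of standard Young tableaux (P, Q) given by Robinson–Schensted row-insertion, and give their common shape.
P = [1, 2, 4, 8] / [3, 6] / [5, 7] / [9];  Q = [1, 3, 6, 7] / [2, 4] / [5, 9] / [8];  common shape = (4, 2, 2, 1)

Row-insert the values π_1, π_2, … into P one at a time, bumping the leftmost entry strictly greater than the inserted value down to the next row. The recording tableau Q records, in position (i, j), the step at which that cell was added to P.
  Insert 5 (step 1): P = [5];  Q = [1]
  Insert 1 (step 2): P = [1] / [5];  Q = [1] / [2]
  Insert 9 (step 3): P = [1, 9] / [5];  Q = [1, 3] / [2]
  Insert 7 (step 4): P = [1, 7] / [5, 9];  Q = [1, 3] / [2, 4]
  Insert 3 (step 5): P = [1, 3] / [5, 7] / [9];  Q = [1, 3] / [2, 4] / [5]
  Insert 6 (step 6): P = [1, 3, 6] / [5, 7] / [9];  Q = [1, 3, 6] / [2, 4] / [5]
  Insert 8 (step 7): P = [1, 3, 6, 8] / [5, 7] / [9];  Q = [1, 3, 6, 7] / [2, 4] / [5]
  Insert 2 (step 8): P = [1, 2, 6, 8] / [3, 7] / [5] / [9];  Q = [1, 3, 6, 7] / [2, 4] / [5] / [8]
  Insert 4 (step 9): P = [1, 2, 4, 8] / [3, 6] / [5, 7] / [9];  Q = [1, 3, 6, 7] / [2, 4] / [5, 9] / [8]
Final shape: (4, 2, 2, 1).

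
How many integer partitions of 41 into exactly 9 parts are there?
p(41, 9 parts) = 4206

Partitions of n into exactly k parts are in bijection with partitions of n − k into at most k parts (subtract 1 from each part). So p(41, exactly 9) = p(32, parts ≤ 9). Computing via the recurrence p(m, j) = p(m, j−1) + p(m−j, j) gives 4206.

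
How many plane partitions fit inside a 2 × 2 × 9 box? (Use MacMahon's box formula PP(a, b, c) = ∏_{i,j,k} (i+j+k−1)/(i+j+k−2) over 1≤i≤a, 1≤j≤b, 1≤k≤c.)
PP(2, 2, 9) = 1210

Evaluate the triple product over i = 1..2, j = 1..2, k = 1..9. The factors are (2/1) · (3/2) · (4/3) · (5/4) · (6/5) · (7/6) · (8/7) · (9/8) · … (36 factors total). The numerators and denominators telescope so the product is an integer; carrying out the multiplication exactly gives PP(2, 2, 9) = 1210.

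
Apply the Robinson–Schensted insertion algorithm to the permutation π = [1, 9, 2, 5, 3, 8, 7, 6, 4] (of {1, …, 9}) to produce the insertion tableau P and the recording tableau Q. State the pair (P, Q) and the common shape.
P = [1, 2, 3, 4] / [5, 6] / [7] / [8] / [9];  Q = [1, 2, 4, 6] / [3, 7] / [5] / [8] / [9];  common shape = (4, 2, 1, 1, 1)

Row-insert the values π_1, π_2, … into P one at a time, bumping the leftmost entry strictly greater than the inserted value down to the next row. The recording tableau Q records, in position (i, j), the step at which that cell was added to P.
  Insert 1 (step 1): P = [1];  Q = [1]
  Insert 9 (step 2): P = [1, 9];  Q = [1, 2]
  Insert 2 (step 3): P = [1, 2] / [9];  Q = [1, 2] / [3]
  Insert 5 (step 4): P = [1, 2, 5] / [9];  Q = [1, 2, 4] / [3]
  Insert 3 (step 5): P = [1, 2, 3] / [5] / [9];  Q = [1, 2, 4] / [3] / [5]
  Insert 8 (step 6): P = [1, 2, 3, 8] / [5] / [9];  Q = [1, 2, 4, 6] / [3] / [5]
  Insert 7 (step 7): P = [1, 2, 3, 7] / [5, 8] / [9];  Q = [1, 2, 4, 6] / [3, 7] / [5]
  Insert 6 (step 8): P = [1, 2, 3, 6] / [5, 7] / [8] / [9];  Q = [1, 2, 4, 6] / [3, 7] / [5] / [8]
  Insert 4 (step 9): P = [1, 2, 3, 4] / [5, 6] / [7] / [8] / [9];  Q = [1, 2, 4, 6] / [3, 7] / [5] / [8] / [9]
Final shape: (4, 2, 1, 1, 1).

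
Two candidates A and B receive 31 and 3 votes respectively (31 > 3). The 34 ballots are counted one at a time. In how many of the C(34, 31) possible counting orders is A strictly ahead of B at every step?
Strict-lead orderings = 4928

Total orderings of the 34 votes with 31 for A: C(34, 31) = 5984. By the Bertrand ballot formula (Cycle Lemma / reflection principle), the number of orderings in which A is strictly ahead of B throughout is (p − q)/(p + q) · C(p + q, p) = (31 − 3)/(31 + 3) · 5984 = 4928.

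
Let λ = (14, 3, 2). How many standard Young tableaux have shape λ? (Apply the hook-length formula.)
# SYT of shape (14, 3, 2) = 40698

Hook-length formula: f^λ = n! / Π hook(c), product over all cells c of the Young diagram. For λ = (14, 3, 2), n = 19 boxes. Hook lengths by row (left-to-right, top-to-bottom): [16, 15, 13, 11, 10, 9, 8, 7, 6, 5, 4, 3, 2, 1]; [4, 3, 1]; [2, 1]. Product of hooks = 2988969984000. So f^λ = 19! / 2988969984000 = 121645100408832000 / 2988969984000 = 40698.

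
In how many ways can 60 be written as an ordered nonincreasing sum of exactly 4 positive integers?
p(60, 4 parts) = 1575

Partitions of n into exactly k parts are in bijection with partitions of n − k into at most k parts (subtract 1 from each part). So p(60, exactly 4) = p(56, parts ≤ 4). Computing via the recurrence p(m, j) = p(m, j−1) + p(m−j, j) gives 1575.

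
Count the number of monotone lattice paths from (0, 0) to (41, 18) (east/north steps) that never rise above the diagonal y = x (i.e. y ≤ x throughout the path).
Number of paths = 370011826296420

By the reflection principle (André's argument), the number of monotone paths to (41, 18) with n ≤ m that never go above y = x is C(59, 41) − C(59, 42) = 647520696018735 − 277508869722315 = 370011826296420.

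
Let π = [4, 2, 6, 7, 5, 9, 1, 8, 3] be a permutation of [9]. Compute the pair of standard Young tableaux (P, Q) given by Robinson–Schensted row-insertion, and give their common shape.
P = [1, 3, 7, 8] / [2, 5, 9] / [4, 6];  Q = [1, 3, 4, 6] / [2, 5, 8] / [7, 9];  common shape = (4, 3, 2)

Row-insert the values π_1, π_2, … into P one at a time, bumping the leftmost entry strictly greater than the inserted value down to the next row. The recording tableau Q records, in position (i, j), the step at which that cell was added to P.
  Insert 4 (step 1): P = [4];  Q = [1]
  Insert 2 (step 2): P = [2] / [4];  Q = [1] / [2]
  Insert 6 (step 3): P = [2, 6] / [4];  Q = [1, 3] / [2]
  Insert 7 (step 4): P = [2, 6, 7] / [4];  Q = [1, 3, 4] / [2]
  Insert 5 (step 5): P = [2, 5, 7] / [4, 6];  Q = [1, 3, 4] / [2, 5]
  Insert 9 (step 6): P = [2, 5, 7, 9] / [4, 6];  Q = [1, 3, 4, 6] / [2, 5]
  Insert 1 (step 7): P = [1, 5, 7, 9] / [2, 6] / [4];  Q = [1, 3, 4, 6] / [2, 5] / [7]
  Insert 8 (step 8): P = [1, 5, 7, 8] / [2, 6, 9] / [4];  Q = [1, 3, 4, 6] / [2, 5, 8] / [7]
  Insert 3 (step 9): P = [1, 3, 7, 8] / [2, 5, 9] / [4, 6];  Q = [1, 3, 4, 6] / [2, 5, 8] / [7, 9]
Final shape: (4, 3, 2).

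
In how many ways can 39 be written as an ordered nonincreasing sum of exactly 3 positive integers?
p(39, 3 parts) = 127

Partitions of n into exactly k parts are in bijection with partitions of n − k into at most k parts (subtract 1 from each part). So p(39, exactly 3) = p(36, parts ≤ 3). Computing via the recurrence p(m, j) = p(m, j−1) + p(m−j, j) gives 127.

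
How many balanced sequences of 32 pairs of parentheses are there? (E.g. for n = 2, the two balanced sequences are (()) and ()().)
C_32 = 55534064877048198

These balanced parentheses are counted by the Catalan number C_n = (1/(n + 1)) · C(2n, n). For n = 32: C_32 = (1/33) · C(64, 32) = 1832624140942590534/33 = 55534064877048198.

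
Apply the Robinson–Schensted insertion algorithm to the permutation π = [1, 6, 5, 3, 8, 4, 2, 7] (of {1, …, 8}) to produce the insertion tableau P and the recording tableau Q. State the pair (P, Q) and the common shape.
P = [1, 2, 4, 7] / [3, 8] / [5] / [6];  Q = [1, 2, 5, 8] / [3, 6] / [4] / [7];  common shape = (4, 2, 1, 1)

Row-insert the values π_1, π_2, … into P one at a time, bumping the leftmost entry strictly greater than the inserted value down to the next row. The recording tableau Q records, in position (i, j), the step at which that cell was added to P.
  Insert 1 (step 1): P = [1];  Q = [1]
  Insert 6 (step 2): P = [1, 6];  Q = [1, 2]
  Insert 5 (step 3): P = [1, 5] / [6];  Q = [1, 2] / [3]
  Insert 3 (step 4): P = [1, 3] / [5] / [6];  Q = [1, 2] / [3] / [4]
  Insert 8 (step 5): P = [1, 3, 8] / [5] / [6];  Q = [1, 2, 5] / [3] / [4]
  Insert 4 (step 6): P = [1, 3, 4] / [5, 8] / [6];  Q = [1, 2, 5] / [3, 6] / [4]
  Insert 2 (step 7): P = [1, 2, 4] / [3, 8] / [5] / [6];  Q = [1, 2, 5] / [3, 6] / [4] / [7]
  Insert 7 (step 8): P = [1, 2, 4, 7] / [3, 8] / [5] / [6];  Q = [1, 2, 5, 8] / [3, 6] / [4] / [7]
Final shape: (4, 2, 1, 1).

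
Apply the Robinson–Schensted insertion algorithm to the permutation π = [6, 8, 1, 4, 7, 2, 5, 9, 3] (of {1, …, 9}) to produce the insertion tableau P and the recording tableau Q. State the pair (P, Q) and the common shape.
P = [1, 2, 3, 9] / [4, 5] / [6, 7] / [8];  Q = [1, 2, 5, 8] / [3, 4] / [6, 7] / [9];  common shape = (4, 2, 2, 1)

Row-insert the values π_1, π_2, … into P one at a time, bumping the leftmost entry strictly greater than the inserted value down to the next row. The recording tableau Q records, in position (i, j), the step at which that cell was added to P.
  Insert 6 (step 1): P = [6];  Q = [1]
  Insert 8 (step 2): P = [6, 8];  Q = [1, 2]
  Insert 1 (step 3): P = [1, 8] / [6];  Q = [1, 2] / [3]
  Insert 4 (step 4): P = [1, 4] / [6, 8];  Q = [1, 2] / [3, 4]
  Insert 7 (step 5): P = [1, 4, 7] / [6, 8];  Q = [1, 2, 5] / [3, 4]
  Insert 2 (step 6): P = [1, 2, 7] / [4, 8] / [6];  Q = [1, 2, 5] / [3, 4] / [6]
  Insert 5 (step 7): P = [1, 2, 5] / [4, 7] / [6, 8];  Q = [1, 2, 5] / [3, 4] / [6, 7]
  Insert 9 (step 8): P = [1, 2, 5, 9] / [4, 7] / [6, 8];  Q = [1, 2, 5, 8] / [3, 4] / [6, 7]
  Insert 3 (step 9): P = [1, 2, 3, 9] / [4, 5] / [6, 7] / [8];  Q = [1, 2, 5, 8] / [3, 4] / [6, 7] / [9]
Final shape: (4, 2, 2, 1).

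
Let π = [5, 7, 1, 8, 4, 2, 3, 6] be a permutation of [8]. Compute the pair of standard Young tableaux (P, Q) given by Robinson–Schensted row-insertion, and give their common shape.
P = [1, 2, 3, 6] / [4, 7, 8] / [5];  Q = [1, 2, 4, 8] / [3, 5, 7] / [6];  common shape = (4, 3, 1)

Row-insert the values π_1, π_2, … into P one at a time, bumping the leftmost entry strictly greater than the inserted value down to the next row. The recording tableau Q records, in position (i, j), the step at which that cell was added to P.
  Insert 5 (step 1): P = [5];  Q = [1]
  Insert 7 (step 2): P = [5, 7];  Q = [1, 2]
  Insert 1 (step 3): P = [1, 7] / [5];  Q = [1, 2] / [3]
  Insert 8 (step 4): P = [1, 7, 8] / [5];  Q = [1, 2, 4] / [3]
  Insert 4 (step 5): P = [1, 4, 8] / [5, 7];  Q = [1, 2, 4] / [3, 5]
  Insert 2 (step 6): P = [1, 2, 8] / [4, 7] / [5];  Q = [1, 2, 4] / [3, 5] / [6]
  Insert 3 (step 7): P = [1, 2, 3] / [4, 7, 8] / [5];  Q = [1, 2, 4] / [3, 5, 7] / [6]
  Insert 6 (step 8): P = [1, 2, 3, 6] / [4, 7, 8] / [5];  Q = [1, 2, 4, 8] / [3, 5, 7] / [6]
Final shape: (4, 3, 1).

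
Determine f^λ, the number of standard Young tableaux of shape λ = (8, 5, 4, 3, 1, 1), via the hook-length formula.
# SYT of shape (8, 5, 4, 3, 1, 1) = 3361763328

Hook-length formula: f^λ = n! / Π hook(c), product over all cells c of the Young diagram. For λ = (8, 5, 4, 3, 1, 1), n = 22 boxes. Hook lengths by row (left-to-right, top-to-bottom): [13, 10, 9, 7, 5, 3, 2, 1]; [9, 6, 5, 3, 1]; [7, 4, 3, 1]; [5, 2, 1]; [2]; [1]. Product of hooks = 334348560000. So f^λ = 22! / 334348560000 = 1124000727777607680000 / 334348560000 = 3361763328.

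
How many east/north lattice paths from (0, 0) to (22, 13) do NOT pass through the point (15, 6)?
Number of paths = 1290103752

Total paths from (0, 0) to (22, 13): C(35, 22) = 1476337800. Paths through (15, 6): (paths (0, 0) → (15, 6)) × (paths (15, 6) → (22, 13)) = C(21, 15) · C(14, 7) = 54264 · 3432 = 186234048. Avoidance count = 1476337800 − 186234048 = 1290103752.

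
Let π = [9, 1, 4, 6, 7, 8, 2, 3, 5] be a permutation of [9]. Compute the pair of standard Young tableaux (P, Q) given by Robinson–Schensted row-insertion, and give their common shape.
P = [1, 2, 3, 5, 8] / [4, 6, 7] / [9];  Q = [1, 3, 4, 5, 6] / [2, 8, 9] / [7];  common shape = (5, 3, 1)

Row-insert the values π_1, π_2, … into P one at a time, bumping the leftmost entry strictly greater than the inserted value down to the next row. The recording tableau Q records, in position (i, j), the step at which that cell was added to P.
  Insert 9 (step 1): P = [9];  Q = [1]
  Insert 1 (step 2): P = [1] / [9];  Q = [1] / [2]
  Insert 4 (step 3): P = [1, 4] / [9];  Q = [1, 3] / [2]
  Insert 6 (step 4): P = [1, 4, 6] / [9];  Q = [1, 3, 4] / [2]
  Insert 7 (step 5): P = [1, 4, 6, 7] / [9];  Q = [1, 3, 4, 5] / [2]
  Insert 8 (step 6): P = [1, 4, 6, 7, 8] / [9];  Q = [1, 3, 4, 5, 6] / [2]
  Insert 2 (step 7): P = [1, 2, 6, 7, 8] / [4] / [9];  Q = [1, 3, 4, 5, 6] / [2] / [7]
  Insert 3 (step 8): P = [1, 2, 3, 7, 8] / [4, 6] / [9];  Q = [1, 3, 4, 5, 6] / [2, 8] / [7]
  Insert 5 (step 9): P = [1, 2, 3, 5, 8] / [4, 6, 7] / [9];  Q = [1, 3, 4, 5, 6] / [2, 8, 9] / [7]
Final shape: (5, 3, 1).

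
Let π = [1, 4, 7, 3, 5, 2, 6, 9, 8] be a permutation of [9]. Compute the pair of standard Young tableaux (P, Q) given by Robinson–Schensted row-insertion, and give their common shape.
P = [1, 2, 5, 6, 8] / [3, 7, 9] / [4];  Q = [1, 2, 3, 7, 8] / [4, 5, 9] / [6];  common shape = (5, 3, 1)

Row-insert the values π_1, π_2, … into P one at a time, bumping the leftmost entry strictly greater than the inserted value down to the next row. The recording tableau Q records, in position (i, j), the step at which that cell was added to P.
  Insert 1 (step 1): P = [1];  Q = [1]
  Insert 4 (step 2): P = [1, 4];  Q = [1, 2]
  Insert 7 (step 3): P = [1, 4, 7];  Q = [1, 2, 3]
  Insert 3 (step 4): P = [1, 3, 7] / [4];  Q = [1, 2, 3] / [4]
  Insert 5 (step 5): P = [1, 3, 5] / [4, 7];  Q = [1, 2, 3] / [4, 5]
  Insert 2 (step 6): P = [1, 2, 5] / [3, 7] / [4];  Q = [1, 2, 3] / [4, 5] / [6]
  Insert 6 (step 7): P = [1, 2, 5, 6] / [3, 7] / [4];  Q = [1, 2, 3, 7] / [4, 5] / [6]
  Insert 9 (step 8): P = [1, 2, 5, 6, 9] / [3, 7] / [4];  Q = [1, 2, 3, 7, 8] / [4, 5] / [6]
  Insert 8 (step 9): P = [1, 2, 5, 6, 8] / [3, 7, 9] / [4];  Q = [1, 2, 3, 7, 8] / [4, 5, 9] / [6]
Final shape: (5, 3, 1).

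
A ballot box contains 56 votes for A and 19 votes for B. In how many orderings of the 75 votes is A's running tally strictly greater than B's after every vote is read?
Strict-lead orderings = 141510552115622428

Total orderings of the 75 votes with 56 for A: C(75, 56) = 286845713747883300. By the Bertrand ballot formula (Cycle Lemma / reflection principle), the number of orderings in which A is strictly ahead of B throughout is (p − q)/(p + q) · C(p + q, p) = (56 − 19)/(56 + 19) · 286845713747883300 = 141510552115622428.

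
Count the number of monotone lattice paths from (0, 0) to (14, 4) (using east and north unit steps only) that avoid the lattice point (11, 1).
Number of paths = 2820

Total paths from (0, 0) to (14, 4): C(18, 14) = 3060. Paths through (11, 1): (paths (0, 0) → (11, 1)) × (paths (11, 1) → (14, 4)) = C(12, 11) · C(6, 3) = 12 · 20 = 240. Avoidance count = 3060 − 240 = 2820.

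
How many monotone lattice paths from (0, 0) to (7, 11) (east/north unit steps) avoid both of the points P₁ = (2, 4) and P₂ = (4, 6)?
Number of paths = 13224

Inclusion–exclusion. Total paths: C(18, 7) = 31824. Through P₁: C(6, 2)·C(12, 5) = 11880. Through P₂: C(10, 4)·C(8, 3) = 11760. Since P₁ is strictly southwest of P₂, a monotone path through both must visit P₁ then P₂; paths through both = C(6, 2)·C(4, 2)·C(8, 3) = 5040. Avoid both = 31824 − 11880 − 11760 + 5040 = 13224.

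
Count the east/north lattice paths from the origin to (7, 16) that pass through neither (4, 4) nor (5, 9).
Number of paths = 156355

Inclusion–exclusion. Total paths: C(23, 7) = 245157. Through P₁: C(8, 4)·C(15, 3) = 31850. Through P₂: C(14, 5)·C(9, 2) = 72072. Since P₁ is strictly southwest of P₂, a monotone path through both must visit P₁ then P₂; paths through both = C(8, 4)·C(6, 1)·C(9, 2) = 15120. Avoid both = 245157 − 31850 − 72072 + 15120 = 156355.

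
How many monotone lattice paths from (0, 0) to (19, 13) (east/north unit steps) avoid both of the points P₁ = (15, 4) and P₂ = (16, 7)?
Number of paths = 325311408

Inclusion–exclusion. Total paths: C(32, 19) = 347373600. Through P₁: C(19, 15)·C(13, 4) = 2771340. Through P₂: C(23, 16)·C(9, 3) = 20593188. Since P₁ is strictly southwest of P₂, a monotone path through both must visit P₁ then P₂; paths through both = C(19, 15)·C(4, 1)·C(9, 3) = 1302336. Avoid both = 347373600 − 2771340 − 20593188 + 1302336 = 325311408.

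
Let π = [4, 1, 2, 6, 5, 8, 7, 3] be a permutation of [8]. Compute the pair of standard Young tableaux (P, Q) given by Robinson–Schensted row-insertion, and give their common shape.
P = [1, 2, 3, 7] / [4, 5, 8] / [6];  Q = [1, 3, 4, 6] / [2, 5, 7] / [8];  common shape = (4, 3, 1)

Row-insert the values π_1, π_2, … into P one at a time, bumping the leftmost entry strictly greater than the inserted value down to the next row. The recording tableau Q records, in position (i, j), the step at which that cell was added to P.
  Insert 4 (step 1): P = [4];  Q = [1]
  Insert 1 (step 2): P = [1] / [4];  Q = [1] / [2]
  Insert 2 (step 3): P = [1, 2] / [4];  Q = [1, 3] / [2]
  Insert 6 (step 4): P = [1, 2, 6] / [4];  Q = [1, 3, 4] / [2]
  Insert 5 (step 5): P = [1, 2, 5] / [4, 6];  Q = [1, 3, 4] / [2, 5]
  Insert 8 (step 6): P = [1, 2, 5, 8] / [4, 6];  Q = [1, 3, 4, 6] / [2, 5]
  Insert 7 (step 7): P = [1, 2, 5, 7] / [4, 6, 8];  Q = [1, 3, 4, 6] / [2, 5, 7]
  Insert 3 (step 8): P = [1, 2, 3, 7] / [4, 5, 8] / [6];  Q = [1, 3, 4, 6] / [2, 5, 7] / [8]
Final shape: (4, 3, 1).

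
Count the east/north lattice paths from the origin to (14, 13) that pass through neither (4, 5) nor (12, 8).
Number of paths = 12336012

Inclusion–exclusion. Total paths: C(27, 14) = 20058300. Through P₁: C(9, 4)·C(18, 10) = 5513508. Through P₂: C(20, 12)·C(7, 2) = 2645370. Since P₁ is strictly southwest of P₂, a monotone path through both must visit P₁ then P₂; paths through both = C(9, 4)·C(11, 8)·C(7, 2) = 436590. Avoid both = 20058300 − 5513508 − 2645370 + 436590 = 12336012.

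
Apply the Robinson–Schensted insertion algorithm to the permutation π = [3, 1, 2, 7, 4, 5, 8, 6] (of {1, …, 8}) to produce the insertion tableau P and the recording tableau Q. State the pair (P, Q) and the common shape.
P = [1, 2, 4, 5, 6] / [3, 7, 8];  Q = [1, 3, 4, 6, 7] / [2, 5, 8];  common shape = (5, 3)

Row-insert the values π_1, π_2, … into P one at a time, bumping the leftmost entry strictly greater than the inserted value down to the next row. The recording tableau Q records, in position (i, j), the step at which that cell was added to P.
  Insert 3 (step 1): P = [3];  Q = [1]
  Insert 1 (step 2): P = [1] / [3];  Q = [1] / [2]
  Insert 2 (step 3): P = [1, 2] / [3];  Q = [1, 3] / [2]
  Insert 7 (step 4): P = [1, 2, 7] / [3];  Q = [1, 3, 4] / [2]
  Insert 4 (step 5): P = [1, 2, 4] / [3, 7];  Q = [1, 3, 4] / [2, 5]
  Insert 5 (step 6): P = [1, 2, 4, 5] / [3, 7];  Q = [1, 3, 4, 6] / [2, 5]
  Insert 8 (step 7): P = [1, 2, 4, 5, 8] / [3, 7];  Q = [1, 3, 4, 6, 7] / [2, 5]
  Insert 6 (step 8): P = [1, 2, 4, 5, 6] / [3, 7, 8];  Q = [1, 3, 4, 6, 7] / [2, 5, 8]
Final shape: (5, 3).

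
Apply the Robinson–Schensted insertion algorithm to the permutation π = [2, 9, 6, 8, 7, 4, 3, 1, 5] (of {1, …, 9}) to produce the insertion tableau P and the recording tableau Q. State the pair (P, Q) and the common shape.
P = [1, 3, 5] / [2, 7] / [4] / [6] / [8] / [9];  Q = [1, 2, 4] / [3, 9] / [5] / [6] / [7] / [8];  common shape = (3, 2, 1, 1, 1, 1)

Row-insert the values π_1, π_2, … into P one at a time, bumping the leftmost entry strictly greater than the inserted value down to the next row. The recording tableau Q records, in position (i, j), the step at which that cell was added to P.
  Insert 2 (step 1): P = [2];  Q = [1]
  Insert 9 (step 2): P = [2, 9];  Q = [1, 2]
  Insert 6 (step 3): P = [2, 6] / [9];  Q = [1, 2] / [3]
  Insert 8 (step 4): P = [2, 6, 8] / [9];  Q = [1, 2, 4] / [3]
  Insert 7 (step 5): P = [2, 6, 7] / [8] / [9];  Q = [1, 2, 4] / [3] / [5]
  Insert 4 (step 6): P = [2, 4, 7] / [6] / [8] / [9];  Q = [1, 2, 4] / [3] / [5] / [6]
  Insert 3 (step 7): P = [2, 3, 7] / [4] / [6] / [8] / [9];  Q = [1, 2, 4] / [3] / [5] / [6] / [7]
  Insert 1 (step 8): P = [1, 3, 7] / [2] / [4] / [6] / [8] / [9];  Q = [1, 2, 4] / [3] / [5] / [6] / [7] / [8]
  Insert 5 (step 9): P = [1, 3, 5] / [2, 7] / [4] / [6] / [8] / [9];  Q = [1, 2, 4] / [3, 9] / [5] / [6] / [7] / [8]
Final shape: (3, 2, 1, 1, 1, 1).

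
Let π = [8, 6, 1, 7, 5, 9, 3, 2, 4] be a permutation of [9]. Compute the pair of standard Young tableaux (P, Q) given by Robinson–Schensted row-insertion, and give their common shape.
P = [1, 2, 4] / [3, 7, 9] / [5] / [6] / [8];  Q = [1, 4, 6] / [2, 5, 9] / [3] / [7] / [8];  common shape = (3, 3, 1, 1, 1)

Row-insert the values π_1, π_2, … into P one at a time, bumping the leftmost entry strictly greater than the inserted value down to the next row. The recording tableau Q records, in position (i, j), the step at which that cell was added to P.
  Insert 8 (step 1): P = [8];  Q = [1]
  Insert 6 (step 2): P = [6] / [8];  Q = [1] / [2]
  Insert 1 (step 3): P = [1] / [6] / [8];  Q = [1] / [2] / [3]
  Insert 7 (step 4): P = [1, 7] / [6] / [8];  Q = [1, 4] / [2] / [3]
  Insert 5 (step 5): P = [1, 5] / [6, 7] / [8];  Q = [1, 4] / [2, 5] / [3]
  Insert 9 (step 6): P = [1, 5, 9] / [6, 7] / [8];  Q = [1, 4, 6] / [2, 5] / [3]
  Insert 3 (step 7): P = [1, 3, 9] / [5, 7] / [6] / [8];  Q = [1, 4, 6] / [2, 5] / [3] / [7]
  Insert 2 (step 8): P = [1, 2, 9] / [3, 7] / [5] / [6] / [8];  Q = [1, 4, 6] / [2, 5] / [3] / [7] / [8]
  Insert 4 (step 9): P = [1, 2, 4] / [3, 7, 9] / [5] / [6] / [8];  Q = [1, 4, 6] / [2, 5, 9] / [3] / [7] / [8]
Final shape: (3, 3, 1, 1, 1).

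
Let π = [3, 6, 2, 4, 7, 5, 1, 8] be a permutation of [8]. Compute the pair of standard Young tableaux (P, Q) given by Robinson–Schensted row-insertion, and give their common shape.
P = [1, 4, 5, 8] / [2, 6, 7] / [3];  Q = [1, 2, 5, 8] / [3, 4, 6] / [7];  common shape = (4, 3, 1)

Row-insert the values π_1, π_2, … into P one at a time, bumping the leftmost entry strictly greater than the inserted value down to the next row. The recording tableau Q records, in position (i, j), the step at which that cell was added to P.
  Insert 3 (step 1): P = [3];  Q = [1]
  Insert 6 (step 2): P = [3, 6];  Q = [1, 2]
  Insert 2 (step 3): P = [2, 6] / [3];  Q = [1, 2] / [3]
  Insert 4 (step 4): P = [2, 4] / [3, 6];  Q = [1, 2] / [3, 4]
  Insert 7 (step 5): P = [2, 4, 7] / [3, 6];  Q = [1, 2, 5] / [3, 4]
  Insert 5 (step 6): P = [2, 4, 5] / [3, 6, 7];  Q = [1, 2, 5] / [3, 4, 6]
  Insert 1 (step 7): P = [1, 4, 5] / [2, 6, 7] / [3];  Q = [1, 2, 5] / [3, 4, 6] / [7]
  Insert 8 (step 8): P = [1, 4, 5, 8] / [2, 6, 7] / [3];  Q = [1, 2, 5, 8] / [3, 4, 6] / [7]
Final shape: (4, 3, 1).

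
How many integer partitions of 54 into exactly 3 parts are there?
p(54, 3 parts) = 243

Partitions of n into exactly k parts are in bijection with partitions of n − k into at most k parts (subtract 1 from each part). So p(54, exactly 3) = p(51, parts ≤ 3). Computing via the recurrence p(m, j) = p(m, j−1) + p(m−j, j) gives 243.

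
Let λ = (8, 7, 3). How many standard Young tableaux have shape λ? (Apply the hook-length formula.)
# SYT of shape (8, 7, 3) = 510510

Hook-length formula: f^λ = n! / Π hook(c), product over all cells c of the Young diagram. For λ = (8, 7, 3), n = 18 boxes. Hook lengths by row (left-to-right, top-to-bottom): [10, 9, 8, 6, 5, 4, 3, 1]; [8, 7, 6, 4, 3, 2, 1]; [3, 2, 1]. Product of hooks = 12541132800. So f^λ = 18! / 12541132800 = 6402373705728000 / 12541132800 = 510510.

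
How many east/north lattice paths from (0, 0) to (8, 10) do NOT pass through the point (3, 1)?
Number of paths = 35750

Total paths from (0, 0) to (8, 10): C(18, 8) = 43758. Paths through (3, 1): (paths (0, 0) → (3, 1)) × (paths (3, 1) → (8, 10)) = C(4, 3) · C(14, 5) = 4 · 2002 = 8008. Avoidance count = 43758 − 8008 = 35750.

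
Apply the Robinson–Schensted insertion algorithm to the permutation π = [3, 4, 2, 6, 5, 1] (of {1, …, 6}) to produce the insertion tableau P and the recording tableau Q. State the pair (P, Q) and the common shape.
P = [1, 4, 5] / [2, 6] / [3];  Q = [1, 2, 4] / [3, 5] / [6];  common shape = (3, 2, 1)

Row-insert the values π_1, π_2, … into P one at a time, bumping the leftmost entry strictly greater than the inserted value down to the next row. The recording tableau Q records, in position (i, j), the step at which that cell was added to P.
  Insert 3 (step 1): P = [3];  Q = [1]
  Insert 4 (step 2): P = [3, 4];  Q = [1, 2]
  Insert 2 (step 3): P = [2, 4] / [3];  Q = [1, 2] / [3]
  Insert 6 (step 4): P = [2, 4, 6] / [3];  Q = [1, 2, 4] / [3]
  Insert 5 (step 5): P = [2, 4, 5] / [3, 6];  Q = [1, 2, 4] / [3, 5]
  Insert 1 (step 6): P = [1, 4, 5] / [2, 6] / [3];  Q = [1, 2, 4] / [3, 5] / [6]
Final shape: (3, 2, 1).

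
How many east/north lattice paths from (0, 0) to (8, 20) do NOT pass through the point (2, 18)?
Number of paths = 3102785

Total paths from (0, 0) to (8, 20): C(28, 8) = 3108105. Paths through (2, 18): (paths (0, 0) → (2, 18)) × (paths (2, 18) → (8, 20)) = C(20, 2) · C(8, 6) = 190 · 28 = 5320. Avoidance count = 3108105 − 5320 = 3102785.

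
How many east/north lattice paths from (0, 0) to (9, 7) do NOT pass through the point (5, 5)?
Number of paths = 7660

Total paths from (0, 0) to (9, 7): C(16, 9) = 11440. Paths through (5, 5): (paths (0, 0) → (5, 5)) × (paths (5, 5) → (9, 7)) = C(10, 5) · C(6, 4) = 252 · 15 = 3780. Avoidance count = 11440 − 3780 = 7660.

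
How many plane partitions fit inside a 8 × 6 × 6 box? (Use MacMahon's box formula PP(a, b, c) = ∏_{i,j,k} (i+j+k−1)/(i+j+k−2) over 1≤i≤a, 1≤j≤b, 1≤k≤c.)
PP(8, 6, 6) = 469699956117392

Evaluate the triple product over i = 1..8, j = 1..6, k = 1..6. The factors are (2/1) · (3/2) · (4/3) · (5/4) · (6/5) · (7/6) · (3/2) · (4/3) · … (288 factors total). The numerators and denominators telescope so the product is an integer; carrying out the multiplication exactly gives PP(8, 6, 6) = 469699956117392.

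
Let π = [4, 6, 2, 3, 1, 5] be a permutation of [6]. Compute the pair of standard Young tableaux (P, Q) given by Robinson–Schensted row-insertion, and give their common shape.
P = [1, 3, 5] / [2, 6] / [4];  Q = [1, 2, 6] / [3, 4] / [5];  common shape = (3, 2, 1)

Row-insert the values π_1, π_2, … into P one at a time, bumping the leftmost entry strictly greater than the inserted value down to the next row. The recording tableau Q records, in position (i, j), the step at which that cell was added to P.
  Insert 4 (step 1): P = [4];  Q = [1]
  Insert 6 (step 2): P = [4, 6];  Q = [1, 2]
  Insert 2 (step 3): P = [2, 6] / [4];  Q = [1, 2] / [3]
  Insert 3 (step 4): P = [2, 3] / [4, 6];  Q = [1, 2] / [3, 4]
  Insert 1 (step 5): P = [1, 3] / [2, 6] / [4];  Q = [1, 2] / [3, 4] / [5]
  Insert 5 (step 6): P = [1, 3, 5] / [2, 6] / [4];  Q = [1, 2, 6] / [3, 4] / [5]
Final shape: (3, 2, 1).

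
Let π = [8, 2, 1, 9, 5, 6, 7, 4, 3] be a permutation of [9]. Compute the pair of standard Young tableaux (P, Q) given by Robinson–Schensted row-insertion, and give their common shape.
P = [1, 3, 6, 7] / [2, 4] / [5, 9] / [8];  Q = [1, 4, 6, 7] / [2, 5] / [3, 8] / [9];  common shape = (4, 2, 2, 1)

Row-insert the values π_1, π_2, … into P one at a time, bumping the leftmost entry strictly greater than the inserted value down to the next row. The recording tableau Q records, in position (i, j), the step at which that cell was added to P.
  Insert 8 (step 1): P = [8];  Q = [1]
  Insert 2 (step 2): P = [2] / [8];  Q = [1] / [2]
  Insert 1 (step 3): P = [1] / [2] / [8];  Q = [1] / [2] / [3]
  Insert 9 (step 4): P = [1, 9] / [2] / [8];  Q = [1, 4] / [2] / [3]
  Insert 5 (step 5): P = [1, 5] / [2, 9] / [8];  Q = [1, 4] / [2, 5] / [3]
  Insert 6 (step 6): P = [1, 5, 6] / [2, 9] / [8];  Q = [1, 4, 6] / [2, 5] / [3]
  Insert 7 (step 7): P = [1, 5, 6, 7] / [2, 9] / [8];  Q = [1, 4, 6, 7] / [2, 5] / [3]
  Insert 4 (step 8): P = [1, 4, 6, 7] / [2, 5] / [8, 9];  Q = [1, 4, 6, 7] / [2, 5] / [3, 8]
  Insert 3 (step 9): P = [1, 3, 6, 7] / [2, 4] / [5, 9] / [8];  Q = [1, 4, 6, 7] / [2, 5] / [3, 8] / [9]
Final shape: (4, 2, 2, 1).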